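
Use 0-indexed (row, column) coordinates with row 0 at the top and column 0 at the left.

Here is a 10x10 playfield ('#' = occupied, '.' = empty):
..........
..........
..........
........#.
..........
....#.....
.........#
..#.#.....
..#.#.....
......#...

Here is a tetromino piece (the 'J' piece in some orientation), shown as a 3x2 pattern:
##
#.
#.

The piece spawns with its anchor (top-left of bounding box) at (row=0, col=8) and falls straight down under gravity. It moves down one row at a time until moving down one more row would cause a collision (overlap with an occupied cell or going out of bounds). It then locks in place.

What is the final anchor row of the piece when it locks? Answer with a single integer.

Spawn at (row=0, col=8). Try each row:
  row 0: fits
  row 1: blocked -> lock at row 0

Answer: 0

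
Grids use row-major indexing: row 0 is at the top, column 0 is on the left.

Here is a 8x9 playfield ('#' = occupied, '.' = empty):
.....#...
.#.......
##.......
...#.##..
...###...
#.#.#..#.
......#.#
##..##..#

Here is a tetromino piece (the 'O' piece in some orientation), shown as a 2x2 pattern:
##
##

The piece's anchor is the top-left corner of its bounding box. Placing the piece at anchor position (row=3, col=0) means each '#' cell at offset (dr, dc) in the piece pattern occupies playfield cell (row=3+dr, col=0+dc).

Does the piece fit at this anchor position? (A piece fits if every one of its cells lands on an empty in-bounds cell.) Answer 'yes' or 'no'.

Answer: yes

Derivation:
Check each piece cell at anchor (3, 0):
  offset (0,0) -> (3,0): empty -> OK
  offset (0,1) -> (3,1): empty -> OK
  offset (1,0) -> (4,0): empty -> OK
  offset (1,1) -> (4,1): empty -> OK
All cells valid: yes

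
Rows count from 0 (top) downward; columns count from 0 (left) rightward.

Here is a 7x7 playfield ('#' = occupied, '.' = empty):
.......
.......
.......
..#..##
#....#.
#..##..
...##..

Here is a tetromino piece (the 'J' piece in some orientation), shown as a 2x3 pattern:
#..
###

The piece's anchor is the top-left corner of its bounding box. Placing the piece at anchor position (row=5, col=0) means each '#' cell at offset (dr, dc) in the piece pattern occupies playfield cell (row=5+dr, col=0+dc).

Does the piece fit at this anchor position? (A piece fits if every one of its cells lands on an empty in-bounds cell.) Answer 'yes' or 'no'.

Answer: no

Derivation:
Check each piece cell at anchor (5, 0):
  offset (0,0) -> (5,0): occupied ('#') -> FAIL
  offset (1,0) -> (6,0): empty -> OK
  offset (1,1) -> (6,1): empty -> OK
  offset (1,2) -> (6,2): empty -> OK
All cells valid: no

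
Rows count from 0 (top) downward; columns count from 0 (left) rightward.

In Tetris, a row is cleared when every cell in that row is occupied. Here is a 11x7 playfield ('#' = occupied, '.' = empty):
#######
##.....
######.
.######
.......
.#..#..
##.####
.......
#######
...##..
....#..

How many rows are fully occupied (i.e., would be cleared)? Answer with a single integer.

Check each row:
  row 0: 0 empty cells -> FULL (clear)
  row 1: 5 empty cells -> not full
  row 2: 1 empty cell -> not full
  row 3: 1 empty cell -> not full
  row 4: 7 empty cells -> not full
  row 5: 5 empty cells -> not full
  row 6: 1 empty cell -> not full
  row 7: 7 empty cells -> not full
  row 8: 0 empty cells -> FULL (clear)
  row 9: 5 empty cells -> not full
  row 10: 6 empty cells -> not full
Total rows cleared: 2

Answer: 2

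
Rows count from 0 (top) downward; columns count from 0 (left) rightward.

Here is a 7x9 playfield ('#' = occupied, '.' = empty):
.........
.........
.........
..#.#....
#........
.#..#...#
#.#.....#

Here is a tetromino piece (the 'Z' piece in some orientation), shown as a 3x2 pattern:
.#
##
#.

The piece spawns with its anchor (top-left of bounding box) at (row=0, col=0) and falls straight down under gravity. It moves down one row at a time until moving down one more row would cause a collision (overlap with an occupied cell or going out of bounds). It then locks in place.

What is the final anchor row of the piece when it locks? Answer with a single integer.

Answer: 1

Derivation:
Spawn at (row=0, col=0). Try each row:
  row 0: fits
  row 1: fits
  row 2: blocked -> lock at row 1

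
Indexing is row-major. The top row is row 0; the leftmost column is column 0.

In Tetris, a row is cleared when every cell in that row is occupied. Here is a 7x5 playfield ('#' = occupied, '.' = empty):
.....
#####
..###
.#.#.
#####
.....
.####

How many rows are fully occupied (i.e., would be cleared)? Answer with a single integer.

Answer: 2

Derivation:
Check each row:
  row 0: 5 empty cells -> not full
  row 1: 0 empty cells -> FULL (clear)
  row 2: 2 empty cells -> not full
  row 3: 3 empty cells -> not full
  row 4: 0 empty cells -> FULL (clear)
  row 5: 5 empty cells -> not full
  row 6: 1 empty cell -> not full
Total rows cleared: 2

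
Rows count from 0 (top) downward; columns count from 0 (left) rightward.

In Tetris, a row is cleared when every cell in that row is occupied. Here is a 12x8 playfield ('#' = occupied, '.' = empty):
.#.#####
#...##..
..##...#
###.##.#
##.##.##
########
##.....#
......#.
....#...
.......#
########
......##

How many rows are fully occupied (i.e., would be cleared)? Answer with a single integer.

Check each row:
  row 0: 2 empty cells -> not full
  row 1: 5 empty cells -> not full
  row 2: 5 empty cells -> not full
  row 3: 2 empty cells -> not full
  row 4: 2 empty cells -> not full
  row 5: 0 empty cells -> FULL (clear)
  row 6: 5 empty cells -> not full
  row 7: 7 empty cells -> not full
  row 8: 7 empty cells -> not full
  row 9: 7 empty cells -> not full
  row 10: 0 empty cells -> FULL (clear)
  row 11: 6 empty cells -> not full
Total rows cleared: 2

Answer: 2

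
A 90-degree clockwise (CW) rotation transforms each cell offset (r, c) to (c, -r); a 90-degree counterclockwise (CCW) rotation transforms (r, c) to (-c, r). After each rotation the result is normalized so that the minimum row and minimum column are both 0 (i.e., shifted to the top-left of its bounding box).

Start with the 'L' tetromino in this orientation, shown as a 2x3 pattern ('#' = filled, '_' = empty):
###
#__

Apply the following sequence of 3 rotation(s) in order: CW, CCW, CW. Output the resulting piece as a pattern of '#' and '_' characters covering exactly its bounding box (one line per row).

Start:
###
#__
After rotation 1 (CW):
##
_#
_#
After rotation 2 (CCW):
###
#__
After rotation 3 (CW):
##
_#
_#

Answer: ##
_#
_#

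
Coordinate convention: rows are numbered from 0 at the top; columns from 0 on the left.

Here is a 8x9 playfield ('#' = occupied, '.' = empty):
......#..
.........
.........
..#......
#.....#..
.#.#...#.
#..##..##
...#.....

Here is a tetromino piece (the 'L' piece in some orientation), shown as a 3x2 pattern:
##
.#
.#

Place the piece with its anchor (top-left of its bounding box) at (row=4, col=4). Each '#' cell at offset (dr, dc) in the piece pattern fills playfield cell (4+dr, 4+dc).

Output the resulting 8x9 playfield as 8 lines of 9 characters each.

Answer: ......#..
.........
.........
..#......
#...###..
.#.#.#.#.
#..###.##
...#.....

Derivation:
Fill (4+0,4+0) = (4,4)
Fill (4+0,4+1) = (4,5)
Fill (4+1,4+1) = (5,5)
Fill (4+2,4+1) = (6,5)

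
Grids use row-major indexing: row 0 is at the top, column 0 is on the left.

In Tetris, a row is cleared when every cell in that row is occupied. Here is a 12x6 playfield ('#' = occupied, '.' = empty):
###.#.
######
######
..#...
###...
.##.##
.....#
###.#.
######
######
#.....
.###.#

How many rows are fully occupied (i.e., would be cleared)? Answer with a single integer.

Answer: 4

Derivation:
Check each row:
  row 0: 2 empty cells -> not full
  row 1: 0 empty cells -> FULL (clear)
  row 2: 0 empty cells -> FULL (clear)
  row 3: 5 empty cells -> not full
  row 4: 3 empty cells -> not full
  row 5: 2 empty cells -> not full
  row 6: 5 empty cells -> not full
  row 7: 2 empty cells -> not full
  row 8: 0 empty cells -> FULL (clear)
  row 9: 0 empty cells -> FULL (clear)
  row 10: 5 empty cells -> not full
  row 11: 2 empty cells -> not full
Total rows cleared: 4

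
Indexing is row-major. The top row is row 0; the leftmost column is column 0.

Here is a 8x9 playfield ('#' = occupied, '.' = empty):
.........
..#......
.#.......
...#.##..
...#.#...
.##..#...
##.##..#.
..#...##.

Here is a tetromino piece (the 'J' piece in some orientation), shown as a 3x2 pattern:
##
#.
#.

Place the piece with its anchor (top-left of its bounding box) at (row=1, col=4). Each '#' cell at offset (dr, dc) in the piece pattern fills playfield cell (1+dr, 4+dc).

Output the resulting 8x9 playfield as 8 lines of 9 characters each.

Fill (1+0,4+0) = (1,4)
Fill (1+0,4+1) = (1,5)
Fill (1+1,4+0) = (2,4)
Fill (1+2,4+0) = (3,4)

Answer: .........
..#.##...
.#..#....
...####..
...#.#...
.##..#...
##.##..#.
..#...##.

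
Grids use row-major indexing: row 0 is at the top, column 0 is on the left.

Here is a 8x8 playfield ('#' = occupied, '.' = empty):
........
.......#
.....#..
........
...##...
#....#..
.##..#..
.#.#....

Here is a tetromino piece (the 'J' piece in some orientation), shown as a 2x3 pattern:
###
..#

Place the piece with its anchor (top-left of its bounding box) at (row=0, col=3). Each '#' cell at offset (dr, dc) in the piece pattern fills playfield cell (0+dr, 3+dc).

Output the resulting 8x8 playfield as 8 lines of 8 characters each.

Answer: ...###..
.....#.#
.....#..
........
...##...
#....#..
.##..#..
.#.#....

Derivation:
Fill (0+0,3+0) = (0,3)
Fill (0+0,3+1) = (0,4)
Fill (0+0,3+2) = (0,5)
Fill (0+1,3+2) = (1,5)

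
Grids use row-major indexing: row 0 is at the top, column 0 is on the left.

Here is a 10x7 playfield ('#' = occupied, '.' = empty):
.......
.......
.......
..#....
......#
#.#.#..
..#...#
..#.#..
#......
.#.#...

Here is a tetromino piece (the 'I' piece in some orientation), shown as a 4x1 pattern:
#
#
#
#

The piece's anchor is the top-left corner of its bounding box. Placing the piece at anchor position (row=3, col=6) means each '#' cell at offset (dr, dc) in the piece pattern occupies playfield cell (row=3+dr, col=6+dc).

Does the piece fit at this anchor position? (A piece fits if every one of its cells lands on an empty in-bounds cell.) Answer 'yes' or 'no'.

Check each piece cell at anchor (3, 6):
  offset (0,0) -> (3,6): empty -> OK
  offset (1,0) -> (4,6): occupied ('#') -> FAIL
  offset (2,0) -> (5,6): empty -> OK
  offset (3,0) -> (6,6): occupied ('#') -> FAIL
All cells valid: no

Answer: no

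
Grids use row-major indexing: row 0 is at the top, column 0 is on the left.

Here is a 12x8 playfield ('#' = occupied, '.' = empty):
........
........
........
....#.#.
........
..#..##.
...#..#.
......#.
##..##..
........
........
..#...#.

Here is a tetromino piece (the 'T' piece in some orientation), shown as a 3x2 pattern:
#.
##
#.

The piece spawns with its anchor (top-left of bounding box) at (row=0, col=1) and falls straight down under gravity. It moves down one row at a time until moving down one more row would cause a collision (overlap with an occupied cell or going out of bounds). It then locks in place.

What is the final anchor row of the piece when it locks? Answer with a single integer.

Spawn at (row=0, col=1). Try each row:
  row 0: fits
  row 1: fits
  row 2: fits
  row 3: fits
  row 4: blocked -> lock at row 3

Answer: 3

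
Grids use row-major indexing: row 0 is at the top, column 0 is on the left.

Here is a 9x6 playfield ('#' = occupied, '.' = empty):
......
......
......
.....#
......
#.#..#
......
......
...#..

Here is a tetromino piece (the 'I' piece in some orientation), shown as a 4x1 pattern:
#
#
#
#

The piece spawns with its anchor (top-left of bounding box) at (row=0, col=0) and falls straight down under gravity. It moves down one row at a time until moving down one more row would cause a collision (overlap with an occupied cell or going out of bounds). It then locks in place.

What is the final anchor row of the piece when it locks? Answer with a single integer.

Spawn at (row=0, col=0). Try each row:
  row 0: fits
  row 1: fits
  row 2: blocked -> lock at row 1

Answer: 1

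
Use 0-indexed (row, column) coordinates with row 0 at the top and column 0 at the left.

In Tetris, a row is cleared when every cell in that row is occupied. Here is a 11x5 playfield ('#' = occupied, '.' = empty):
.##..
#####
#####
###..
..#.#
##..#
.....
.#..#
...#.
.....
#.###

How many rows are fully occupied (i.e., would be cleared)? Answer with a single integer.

Answer: 2

Derivation:
Check each row:
  row 0: 3 empty cells -> not full
  row 1: 0 empty cells -> FULL (clear)
  row 2: 0 empty cells -> FULL (clear)
  row 3: 2 empty cells -> not full
  row 4: 3 empty cells -> not full
  row 5: 2 empty cells -> not full
  row 6: 5 empty cells -> not full
  row 7: 3 empty cells -> not full
  row 8: 4 empty cells -> not full
  row 9: 5 empty cells -> not full
  row 10: 1 empty cell -> not full
Total rows cleared: 2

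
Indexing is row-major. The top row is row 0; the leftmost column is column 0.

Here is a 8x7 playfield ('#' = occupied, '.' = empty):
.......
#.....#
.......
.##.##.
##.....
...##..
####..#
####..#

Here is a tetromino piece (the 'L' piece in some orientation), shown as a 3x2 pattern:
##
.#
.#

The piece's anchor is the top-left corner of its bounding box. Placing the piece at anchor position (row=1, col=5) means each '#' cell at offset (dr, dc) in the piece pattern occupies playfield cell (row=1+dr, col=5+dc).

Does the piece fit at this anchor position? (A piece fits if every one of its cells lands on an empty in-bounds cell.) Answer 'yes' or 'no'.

Answer: no

Derivation:
Check each piece cell at anchor (1, 5):
  offset (0,0) -> (1,5): empty -> OK
  offset (0,1) -> (1,6): occupied ('#') -> FAIL
  offset (1,1) -> (2,6): empty -> OK
  offset (2,1) -> (3,6): empty -> OK
All cells valid: no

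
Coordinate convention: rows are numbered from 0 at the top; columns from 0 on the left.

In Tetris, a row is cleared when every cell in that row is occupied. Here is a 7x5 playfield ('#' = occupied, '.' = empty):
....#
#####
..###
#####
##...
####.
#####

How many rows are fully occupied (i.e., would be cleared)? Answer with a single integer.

Answer: 3

Derivation:
Check each row:
  row 0: 4 empty cells -> not full
  row 1: 0 empty cells -> FULL (clear)
  row 2: 2 empty cells -> not full
  row 3: 0 empty cells -> FULL (clear)
  row 4: 3 empty cells -> not full
  row 5: 1 empty cell -> not full
  row 6: 0 empty cells -> FULL (clear)
Total rows cleared: 3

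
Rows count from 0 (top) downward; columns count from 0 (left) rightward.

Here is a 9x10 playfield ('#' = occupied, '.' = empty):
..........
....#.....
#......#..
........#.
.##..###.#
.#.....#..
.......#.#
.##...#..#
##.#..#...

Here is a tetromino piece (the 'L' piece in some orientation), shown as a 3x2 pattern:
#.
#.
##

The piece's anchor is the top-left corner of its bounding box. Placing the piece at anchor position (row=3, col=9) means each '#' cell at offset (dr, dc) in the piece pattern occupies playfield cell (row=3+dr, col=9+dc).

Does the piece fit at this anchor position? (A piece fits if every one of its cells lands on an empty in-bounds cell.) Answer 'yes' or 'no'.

Answer: no

Derivation:
Check each piece cell at anchor (3, 9):
  offset (0,0) -> (3,9): empty -> OK
  offset (1,0) -> (4,9): occupied ('#') -> FAIL
  offset (2,0) -> (5,9): empty -> OK
  offset (2,1) -> (5,10): out of bounds -> FAIL
All cells valid: no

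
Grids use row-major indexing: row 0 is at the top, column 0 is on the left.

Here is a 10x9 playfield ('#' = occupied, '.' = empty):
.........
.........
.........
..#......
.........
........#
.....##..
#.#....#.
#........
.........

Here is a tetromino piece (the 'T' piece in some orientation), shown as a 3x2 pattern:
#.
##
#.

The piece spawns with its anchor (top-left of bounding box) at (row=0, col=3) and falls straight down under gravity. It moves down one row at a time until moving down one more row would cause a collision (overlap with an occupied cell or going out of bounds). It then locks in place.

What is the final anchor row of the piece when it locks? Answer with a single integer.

Spawn at (row=0, col=3). Try each row:
  row 0: fits
  row 1: fits
  row 2: fits
  row 3: fits
  row 4: fits
  row 5: fits
  row 6: fits
  row 7: fits
  row 8: blocked -> lock at row 7

Answer: 7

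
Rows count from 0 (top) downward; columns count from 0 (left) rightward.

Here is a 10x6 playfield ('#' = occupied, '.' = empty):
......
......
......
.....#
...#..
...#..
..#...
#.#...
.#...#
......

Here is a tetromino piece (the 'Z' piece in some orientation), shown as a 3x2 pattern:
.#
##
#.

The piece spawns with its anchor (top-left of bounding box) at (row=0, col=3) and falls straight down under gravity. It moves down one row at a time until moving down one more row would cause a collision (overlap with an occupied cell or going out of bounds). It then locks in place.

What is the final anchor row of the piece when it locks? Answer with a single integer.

Answer: 1

Derivation:
Spawn at (row=0, col=3). Try each row:
  row 0: fits
  row 1: fits
  row 2: blocked -> lock at row 1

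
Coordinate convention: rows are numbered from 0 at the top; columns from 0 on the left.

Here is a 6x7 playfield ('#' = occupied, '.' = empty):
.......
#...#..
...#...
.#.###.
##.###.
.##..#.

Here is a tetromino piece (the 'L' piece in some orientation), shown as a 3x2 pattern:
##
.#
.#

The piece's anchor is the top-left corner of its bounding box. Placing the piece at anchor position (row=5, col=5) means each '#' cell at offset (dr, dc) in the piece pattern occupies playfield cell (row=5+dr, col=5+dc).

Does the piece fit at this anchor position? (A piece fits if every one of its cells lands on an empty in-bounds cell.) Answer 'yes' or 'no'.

Check each piece cell at anchor (5, 5):
  offset (0,0) -> (5,5): occupied ('#') -> FAIL
  offset (0,1) -> (5,6): empty -> OK
  offset (1,1) -> (6,6): out of bounds -> FAIL
  offset (2,1) -> (7,6): out of bounds -> FAIL
All cells valid: no

Answer: no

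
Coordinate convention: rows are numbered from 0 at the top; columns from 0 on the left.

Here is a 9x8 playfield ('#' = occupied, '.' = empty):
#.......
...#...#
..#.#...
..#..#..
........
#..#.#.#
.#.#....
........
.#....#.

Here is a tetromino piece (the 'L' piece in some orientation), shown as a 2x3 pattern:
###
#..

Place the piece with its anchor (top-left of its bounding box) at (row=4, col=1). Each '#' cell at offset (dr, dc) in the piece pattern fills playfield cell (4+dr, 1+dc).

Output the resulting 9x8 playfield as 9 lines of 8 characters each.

Answer: #.......
...#...#
..#.#...
..#..#..
.###....
##.#.#.#
.#.#....
........
.#....#.

Derivation:
Fill (4+0,1+0) = (4,1)
Fill (4+0,1+1) = (4,2)
Fill (4+0,1+2) = (4,3)
Fill (4+1,1+0) = (5,1)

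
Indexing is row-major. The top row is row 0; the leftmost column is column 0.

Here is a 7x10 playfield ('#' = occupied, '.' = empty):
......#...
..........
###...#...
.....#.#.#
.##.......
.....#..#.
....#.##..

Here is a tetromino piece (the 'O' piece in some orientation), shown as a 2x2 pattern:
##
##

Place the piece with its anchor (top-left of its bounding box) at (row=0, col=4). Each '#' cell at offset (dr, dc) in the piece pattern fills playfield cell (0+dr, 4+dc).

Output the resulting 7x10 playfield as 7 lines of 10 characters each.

Fill (0+0,4+0) = (0,4)
Fill (0+0,4+1) = (0,5)
Fill (0+1,4+0) = (1,4)
Fill (0+1,4+1) = (1,5)

Answer: ....###...
....##....
###...#...
.....#.#.#
.##.......
.....#..#.
....#.##..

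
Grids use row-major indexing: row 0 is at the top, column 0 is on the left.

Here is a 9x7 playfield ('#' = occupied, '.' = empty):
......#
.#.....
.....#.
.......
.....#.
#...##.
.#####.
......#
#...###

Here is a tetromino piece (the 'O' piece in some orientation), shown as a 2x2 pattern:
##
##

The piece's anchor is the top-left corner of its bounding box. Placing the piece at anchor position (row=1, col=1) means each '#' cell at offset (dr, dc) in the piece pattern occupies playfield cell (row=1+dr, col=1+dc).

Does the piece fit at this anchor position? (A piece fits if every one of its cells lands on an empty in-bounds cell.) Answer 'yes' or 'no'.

Check each piece cell at anchor (1, 1):
  offset (0,0) -> (1,1): occupied ('#') -> FAIL
  offset (0,1) -> (1,2): empty -> OK
  offset (1,0) -> (2,1): empty -> OK
  offset (1,1) -> (2,2): empty -> OK
All cells valid: no

Answer: no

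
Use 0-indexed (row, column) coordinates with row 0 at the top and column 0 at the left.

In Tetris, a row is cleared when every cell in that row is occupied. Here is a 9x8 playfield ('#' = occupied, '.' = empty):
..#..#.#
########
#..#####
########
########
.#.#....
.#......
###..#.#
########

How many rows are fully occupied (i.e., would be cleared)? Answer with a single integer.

Check each row:
  row 0: 5 empty cells -> not full
  row 1: 0 empty cells -> FULL (clear)
  row 2: 2 empty cells -> not full
  row 3: 0 empty cells -> FULL (clear)
  row 4: 0 empty cells -> FULL (clear)
  row 5: 6 empty cells -> not full
  row 6: 7 empty cells -> not full
  row 7: 3 empty cells -> not full
  row 8: 0 empty cells -> FULL (clear)
Total rows cleared: 4

Answer: 4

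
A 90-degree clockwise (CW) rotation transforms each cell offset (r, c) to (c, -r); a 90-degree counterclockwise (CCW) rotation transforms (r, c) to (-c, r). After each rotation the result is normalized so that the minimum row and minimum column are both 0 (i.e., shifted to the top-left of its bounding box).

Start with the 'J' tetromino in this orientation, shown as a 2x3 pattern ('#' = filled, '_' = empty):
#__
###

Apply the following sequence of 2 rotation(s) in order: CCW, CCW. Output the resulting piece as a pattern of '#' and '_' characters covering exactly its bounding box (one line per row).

Answer: ###
__#

Derivation:
Start:
#__
###
After rotation 1 (CCW):
_#
_#
##
After rotation 2 (CCW):
###
__#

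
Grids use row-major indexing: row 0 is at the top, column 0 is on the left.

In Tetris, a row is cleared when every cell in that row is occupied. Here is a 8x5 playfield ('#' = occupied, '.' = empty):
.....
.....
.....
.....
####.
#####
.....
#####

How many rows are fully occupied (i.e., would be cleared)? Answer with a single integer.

Check each row:
  row 0: 5 empty cells -> not full
  row 1: 5 empty cells -> not full
  row 2: 5 empty cells -> not full
  row 3: 5 empty cells -> not full
  row 4: 1 empty cell -> not full
  row 5: 0 empty cells -> FULL (clear)
  row 6: 5 empty cells -> not full
  row 7: 0 empty cells -> FULL (clear)
Total rows cleared: 2

Answer: 2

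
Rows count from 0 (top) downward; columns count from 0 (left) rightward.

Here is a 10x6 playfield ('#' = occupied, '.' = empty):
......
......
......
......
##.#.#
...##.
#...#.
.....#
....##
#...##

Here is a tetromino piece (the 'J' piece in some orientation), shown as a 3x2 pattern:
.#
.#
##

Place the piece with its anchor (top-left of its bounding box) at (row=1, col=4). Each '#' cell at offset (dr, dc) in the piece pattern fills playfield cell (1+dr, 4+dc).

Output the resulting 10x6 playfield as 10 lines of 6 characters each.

Answer: ......
.....#
.....#
....##
##.#.#
...##.
#...#.
.....#
....##
#...##

Derivation:
Fill (1+0,4+1) = (1,5)
Fill (1+1,4+1) = (2,5)
Fill (1+2,4+0) = (3,4)
Fill (1+2,4+1) = (3,5)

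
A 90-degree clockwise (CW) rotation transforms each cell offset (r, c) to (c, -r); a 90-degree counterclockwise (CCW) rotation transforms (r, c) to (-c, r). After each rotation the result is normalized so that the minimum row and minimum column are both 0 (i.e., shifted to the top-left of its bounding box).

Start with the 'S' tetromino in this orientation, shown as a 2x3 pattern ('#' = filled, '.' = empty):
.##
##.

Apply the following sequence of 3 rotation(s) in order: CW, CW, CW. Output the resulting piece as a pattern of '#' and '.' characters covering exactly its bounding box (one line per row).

Answer: #.
##
.#

Derivation:
Start:
.##
##.
After rotation 1 (CW):
#.
##
.#
After rotation 2 (CW):
.##
##.
After rotation 3 (CW):
#.
##
.#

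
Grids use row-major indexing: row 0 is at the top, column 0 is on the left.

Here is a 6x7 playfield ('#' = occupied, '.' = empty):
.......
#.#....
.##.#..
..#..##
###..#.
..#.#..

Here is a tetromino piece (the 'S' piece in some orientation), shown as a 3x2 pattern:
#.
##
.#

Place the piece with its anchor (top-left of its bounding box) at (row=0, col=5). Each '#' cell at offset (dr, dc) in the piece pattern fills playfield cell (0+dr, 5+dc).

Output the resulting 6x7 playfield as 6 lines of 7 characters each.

Answer: .....#.
#.#..##
.##.#.#
..#..##
###..#.
..#.#..

Derivation:
Fill (0+0,5+0) = (0,5)
Fill (0+1,5+0) = (1,5)
Fill (0+1,5+1) = (1,6)
Fill (0+2,5+1) = (2,6)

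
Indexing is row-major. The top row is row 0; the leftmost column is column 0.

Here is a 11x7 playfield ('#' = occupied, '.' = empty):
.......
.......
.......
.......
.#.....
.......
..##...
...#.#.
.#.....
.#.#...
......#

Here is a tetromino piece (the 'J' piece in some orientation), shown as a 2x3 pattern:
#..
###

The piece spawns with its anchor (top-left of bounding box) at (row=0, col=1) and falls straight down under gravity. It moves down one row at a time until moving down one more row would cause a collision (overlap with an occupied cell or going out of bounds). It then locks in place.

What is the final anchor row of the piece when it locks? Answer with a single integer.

Spawn at (row=0, col=1). Try each row:
  row 0: fits
  row 1: fits
  row 2: fits
  row 3: blocked -> lock at row 2

Answer: 2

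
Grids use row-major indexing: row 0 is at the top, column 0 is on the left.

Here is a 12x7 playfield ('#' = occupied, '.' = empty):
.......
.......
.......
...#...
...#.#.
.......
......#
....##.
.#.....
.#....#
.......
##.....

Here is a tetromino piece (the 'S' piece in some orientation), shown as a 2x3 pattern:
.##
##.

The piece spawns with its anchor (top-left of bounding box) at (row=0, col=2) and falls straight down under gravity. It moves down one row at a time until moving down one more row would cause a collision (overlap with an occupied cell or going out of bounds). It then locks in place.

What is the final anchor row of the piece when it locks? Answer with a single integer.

Spawn at (row=0, col=2). Try each row:
  row 0: fits
  row 1: fits
  row 2: blocked -> lock at row 1

Answer: 1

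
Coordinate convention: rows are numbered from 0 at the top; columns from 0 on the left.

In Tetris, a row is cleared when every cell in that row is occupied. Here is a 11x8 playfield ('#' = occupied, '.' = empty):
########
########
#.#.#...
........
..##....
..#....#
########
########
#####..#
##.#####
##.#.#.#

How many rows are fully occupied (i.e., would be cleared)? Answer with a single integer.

Answer: 4

Derivation:
Check each row:
  row 0: 0 empty cells -> FULL (clear)
  row 1: 0 empty cells -> FULL (clear)
  row 2: 5 empty cells -> not full
  row 3: 8 empty cells -> not full
  row 4: 6 empty cells -> not full
  row 5: 6 empty cells -> not full
  row 6: 0 empty cells -> FULL (clear)
  row 7: 0 empty cells -> FULL (clear)
  row 8: 2 empty cells -> not full
  row 9: 1 empty cell -> not full
  row 10: 3 empty cells -> not full
Total rows cleared: 4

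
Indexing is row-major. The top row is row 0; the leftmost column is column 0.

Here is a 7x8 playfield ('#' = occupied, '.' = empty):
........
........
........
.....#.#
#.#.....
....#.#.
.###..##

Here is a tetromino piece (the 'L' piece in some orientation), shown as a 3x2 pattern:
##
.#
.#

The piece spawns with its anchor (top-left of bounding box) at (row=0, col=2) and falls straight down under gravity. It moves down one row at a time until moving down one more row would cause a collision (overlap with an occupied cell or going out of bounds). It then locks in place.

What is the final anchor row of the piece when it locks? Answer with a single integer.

Spawn at (row=0, col=2). Try each row:
  row 0: fits
  row 1: fits
  row 2: fits
  row 3: fits
  row 4: blocked -> lock at row 3

Answer: 3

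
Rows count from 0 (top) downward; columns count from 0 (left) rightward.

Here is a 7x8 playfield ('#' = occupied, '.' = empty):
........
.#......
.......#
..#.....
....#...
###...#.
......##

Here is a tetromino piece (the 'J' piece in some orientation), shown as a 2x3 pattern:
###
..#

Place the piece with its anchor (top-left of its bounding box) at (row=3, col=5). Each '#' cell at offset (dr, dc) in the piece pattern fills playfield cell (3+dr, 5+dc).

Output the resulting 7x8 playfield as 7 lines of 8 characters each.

Answer: ........
.#......
.......#
..#..###
....#..#
###...#.
......##

Derivation:
Fill (3+0,5+0) = (3,5)
Fill (3+0,5+1) = (3,6)
Fill (3+0,5+2) = (3,7)
Fill (3+1,5+2) = (4,7)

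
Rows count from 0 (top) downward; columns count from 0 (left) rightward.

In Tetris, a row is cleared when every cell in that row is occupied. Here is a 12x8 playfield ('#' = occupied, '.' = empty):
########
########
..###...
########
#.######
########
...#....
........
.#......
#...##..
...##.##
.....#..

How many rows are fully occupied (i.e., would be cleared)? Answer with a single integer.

Check each row:
  row 0: 0 empty cells -> FULL (clear)
  row 1: 0 empty cells -> FULL (clear)
  row 2: 5 empty cells -> not full
  row 3: 0 empty cells -> FULL (clear)
  row 4: 1 empty cell -> not full
  row 5: 0 empty cells -> FULL (clear)
  row 6: 7 empty cells -> not full
  row 7: 8 empty cells -> not full
  row 8: 7 empty cells -> not full
  row 9: 5 empty cells -> not full
  row 10: 4 empty cells -> not full
  row 11: 7 empty cells -> not full
Total rows cleared: 4

Answer: 4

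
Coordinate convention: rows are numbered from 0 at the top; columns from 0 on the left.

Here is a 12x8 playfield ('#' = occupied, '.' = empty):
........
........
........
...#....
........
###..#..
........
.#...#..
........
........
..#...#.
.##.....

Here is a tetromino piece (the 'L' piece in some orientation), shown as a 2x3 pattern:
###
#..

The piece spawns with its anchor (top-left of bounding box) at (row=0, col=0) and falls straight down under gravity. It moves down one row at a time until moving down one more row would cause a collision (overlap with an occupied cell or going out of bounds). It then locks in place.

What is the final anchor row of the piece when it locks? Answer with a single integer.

Spawn at (row=0, col=0). Try each row:
  row 0: fits
  row 1: fits
  row 2: fits
  row 3: fits
  row 4: blocked -> lock at row 3

Answer: 3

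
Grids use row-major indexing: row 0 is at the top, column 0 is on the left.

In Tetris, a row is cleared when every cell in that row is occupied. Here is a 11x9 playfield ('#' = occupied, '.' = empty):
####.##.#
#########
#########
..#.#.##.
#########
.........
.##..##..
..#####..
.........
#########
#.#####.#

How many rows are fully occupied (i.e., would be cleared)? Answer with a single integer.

Check each row:
  row 0: 2 empty cells -> not full
  row 1: 0 empty cells -> FULL (clear)
  row 2: 0 empty cells -> FULL (clear)
  row 3: 5 empty cells -> not full
  row 4: 0 empty cells -> FULL (clear)
  row 5: 9 empty cells -> not full
  row 6: 5 empty cells -> not full
  row 7: 4 empty cells -> not full
  row 8: 9 empty cells -> not full
  row 9: 0 empty cells -> FULL (clear)
  row 10: 2 empty cells -> not full
Total rows cleared: 4

Answer: 4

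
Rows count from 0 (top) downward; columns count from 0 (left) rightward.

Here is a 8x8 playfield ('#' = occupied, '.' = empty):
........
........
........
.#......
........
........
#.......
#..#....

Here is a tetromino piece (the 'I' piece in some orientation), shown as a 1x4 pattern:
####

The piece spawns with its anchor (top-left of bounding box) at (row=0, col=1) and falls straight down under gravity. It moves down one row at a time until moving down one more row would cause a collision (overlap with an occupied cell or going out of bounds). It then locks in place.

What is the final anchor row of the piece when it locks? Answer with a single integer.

Spawn at (row=0, col=1). Try each row:
  row 0: fits
  row 1: fits
  row 2: fits
  row 3: blocked -> lock at row 2

Answer: 2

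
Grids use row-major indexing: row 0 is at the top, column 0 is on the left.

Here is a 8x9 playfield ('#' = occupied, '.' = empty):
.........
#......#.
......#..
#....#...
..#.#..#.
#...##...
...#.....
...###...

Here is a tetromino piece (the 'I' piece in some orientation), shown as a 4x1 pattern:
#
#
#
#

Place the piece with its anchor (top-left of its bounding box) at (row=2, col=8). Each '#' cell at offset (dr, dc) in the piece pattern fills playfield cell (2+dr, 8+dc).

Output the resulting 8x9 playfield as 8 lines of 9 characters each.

Answer: .........
#......#.
......#.#
#....#..#
..#.#..##
#...##..#
...#.....
...###...

Derivation:
Fill (2+0,8+0) = (2,8)
Fill (2+1,8+0) = (3,8)
Fill (2+2,8+0) = (4,8)
Fill (2+3,8+0) = (5,8)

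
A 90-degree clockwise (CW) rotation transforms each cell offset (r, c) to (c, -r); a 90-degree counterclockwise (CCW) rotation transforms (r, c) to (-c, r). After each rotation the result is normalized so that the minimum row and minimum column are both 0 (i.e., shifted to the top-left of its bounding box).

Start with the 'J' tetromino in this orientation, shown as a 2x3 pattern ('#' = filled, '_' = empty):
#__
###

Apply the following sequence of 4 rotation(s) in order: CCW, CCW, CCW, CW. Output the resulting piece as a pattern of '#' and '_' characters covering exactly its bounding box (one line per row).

Start:
#__
###
After rotation 1 (CCW):
_#
_#
##
After rotation 2 (CCW):
###
__#
After rotation 3 (CCW):
##
#_
#_
After rotation 4 (CW):
###
__#

Answer: ###
__#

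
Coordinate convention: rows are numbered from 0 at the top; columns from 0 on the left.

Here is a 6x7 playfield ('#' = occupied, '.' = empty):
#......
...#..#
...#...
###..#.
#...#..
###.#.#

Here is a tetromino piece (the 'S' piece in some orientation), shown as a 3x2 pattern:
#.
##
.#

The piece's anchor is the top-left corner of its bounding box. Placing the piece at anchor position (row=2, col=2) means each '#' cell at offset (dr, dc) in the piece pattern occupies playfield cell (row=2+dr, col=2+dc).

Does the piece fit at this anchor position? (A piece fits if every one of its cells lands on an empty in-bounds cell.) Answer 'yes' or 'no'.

Check each piece cell at anchor (2, 2):
  offset (0,0) -> (2,2): empty -> OK
  offset (1,0) -> (3,2): occupied ('#') -> FAIL
  offset (1,1) -> (3,3): empty -> OK
  offset (2,1) -> (4,3): empty -> OK
All cells valid: no

Answer: no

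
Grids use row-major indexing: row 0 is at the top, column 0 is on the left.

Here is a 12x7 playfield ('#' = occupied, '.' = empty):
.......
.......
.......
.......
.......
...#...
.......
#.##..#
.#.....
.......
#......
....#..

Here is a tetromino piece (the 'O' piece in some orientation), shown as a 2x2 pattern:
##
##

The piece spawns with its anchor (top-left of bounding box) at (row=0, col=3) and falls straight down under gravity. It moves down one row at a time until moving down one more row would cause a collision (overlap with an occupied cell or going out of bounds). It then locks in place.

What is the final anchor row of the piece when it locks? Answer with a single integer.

Answer: 3

Derivation:
Spawn at (row=0, col=3). Try each row:
  row 0: fits
  row 1: fits
  row 2: fits
  row 3: fits
  row 4: blocked -> lock at row 3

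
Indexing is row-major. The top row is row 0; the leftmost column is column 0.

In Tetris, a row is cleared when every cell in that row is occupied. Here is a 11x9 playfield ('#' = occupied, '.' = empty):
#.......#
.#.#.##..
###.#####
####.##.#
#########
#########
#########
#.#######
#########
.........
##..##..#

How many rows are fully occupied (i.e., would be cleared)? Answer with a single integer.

Answer: 4

Derivation:
Check each row:
  row 0: 7 empty cells -> not full
  row 1: 5 empty cells -> not full
  row 2: 1 empty cell -> not full
  row 3: 2 empty cells -> not full
  row 4: 0 empty cells -> FULL (clear)
  row 5: 0 empty cells -> FULL (clear)
  row 6: 0 empty cells -> FULL (clear)
  row 7: 1 empty cell -> not full
  row 8: 0 empty cells -> FULL (clear)
  row 9: 9 empty cells -> not full
  row 10: 4 empty cells -> not full
Total rows cleared: 4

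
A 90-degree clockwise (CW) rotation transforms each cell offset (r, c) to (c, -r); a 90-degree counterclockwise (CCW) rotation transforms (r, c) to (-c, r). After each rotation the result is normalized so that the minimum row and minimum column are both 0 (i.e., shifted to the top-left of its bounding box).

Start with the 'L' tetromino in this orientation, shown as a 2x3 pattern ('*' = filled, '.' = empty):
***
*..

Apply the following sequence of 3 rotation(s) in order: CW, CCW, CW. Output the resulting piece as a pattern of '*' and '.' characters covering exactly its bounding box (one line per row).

Start:
***
*..
After rotation 1 (CW):
**
.*
.*
After rotation 2 (CCW):
***
*..
After rotation 3 (CW):
**
.*
.*

Answer: **
.*
.*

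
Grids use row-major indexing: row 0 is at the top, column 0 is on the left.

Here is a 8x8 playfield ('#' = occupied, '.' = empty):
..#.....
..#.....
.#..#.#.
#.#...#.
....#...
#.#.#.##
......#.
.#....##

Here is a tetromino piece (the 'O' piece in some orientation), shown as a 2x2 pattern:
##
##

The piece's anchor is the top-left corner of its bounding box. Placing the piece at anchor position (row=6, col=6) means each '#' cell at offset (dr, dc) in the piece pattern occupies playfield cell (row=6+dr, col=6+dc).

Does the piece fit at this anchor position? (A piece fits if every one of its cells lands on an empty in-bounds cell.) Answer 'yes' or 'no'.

Answer: no

Derivation:
Check each piece cell at anchor (6, 6):
  offset (0,0) -> (6,6): occupied ('#') -> FAIL
  offset (0,1) -> (6,7): empty -> OK
  offset (1,0) -> (7,6): occupied ('#') -> FAIL
  offset (1,1) -> (7,7): occupied ('#') -> FAIL
All cells valid: no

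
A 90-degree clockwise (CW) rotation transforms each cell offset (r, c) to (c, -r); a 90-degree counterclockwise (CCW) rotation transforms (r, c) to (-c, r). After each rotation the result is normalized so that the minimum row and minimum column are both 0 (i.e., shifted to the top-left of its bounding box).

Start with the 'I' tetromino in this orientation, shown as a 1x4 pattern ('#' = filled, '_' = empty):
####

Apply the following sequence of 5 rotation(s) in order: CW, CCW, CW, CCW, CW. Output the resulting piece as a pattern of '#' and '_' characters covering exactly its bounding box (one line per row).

Start:
####
After rotation 1 (CW):
#
#
#
#
After rotation 2 (CCW):
####
After rotation 3 (CW):
#
#
#
#
After rotation 4 (CCW):
####
After rotation 5 (CW):
#
#
#
#

Answer: #
#
#
#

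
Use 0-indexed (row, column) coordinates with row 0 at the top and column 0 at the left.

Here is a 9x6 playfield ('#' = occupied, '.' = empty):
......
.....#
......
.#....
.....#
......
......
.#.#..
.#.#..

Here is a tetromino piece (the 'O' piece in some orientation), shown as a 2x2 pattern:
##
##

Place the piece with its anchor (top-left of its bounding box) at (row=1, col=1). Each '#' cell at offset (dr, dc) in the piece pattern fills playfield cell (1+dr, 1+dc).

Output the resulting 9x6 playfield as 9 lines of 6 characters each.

Fill (1+0,1+0) = (1,1)
Fill (1+0,1+1) = (1,2)
Fill (1+1,1+0) = (2,1)
Fill (1+1,1+1) = (2,2)

Answer: ......
.##..#
.##...
.#....
.....#
......
......
.#.#..
.#.#..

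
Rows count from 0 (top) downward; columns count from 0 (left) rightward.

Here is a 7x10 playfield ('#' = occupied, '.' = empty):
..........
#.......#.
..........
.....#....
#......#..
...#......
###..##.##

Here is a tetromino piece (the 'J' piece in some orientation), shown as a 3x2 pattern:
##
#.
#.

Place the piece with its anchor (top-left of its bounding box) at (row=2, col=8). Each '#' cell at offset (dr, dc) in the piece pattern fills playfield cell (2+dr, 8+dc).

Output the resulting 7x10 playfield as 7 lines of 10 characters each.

Answer: ..........
#.......#.
........##
.....#..#.
#......##.
...#......
###..##.##

Derivation:
Fill (2+0,8+0) = (2,8)
Fill (2+0,8+1) = (2,9)
Fill (2+1,8+0) = (3,8)
Fill (2+2,8+0) = (4,8)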